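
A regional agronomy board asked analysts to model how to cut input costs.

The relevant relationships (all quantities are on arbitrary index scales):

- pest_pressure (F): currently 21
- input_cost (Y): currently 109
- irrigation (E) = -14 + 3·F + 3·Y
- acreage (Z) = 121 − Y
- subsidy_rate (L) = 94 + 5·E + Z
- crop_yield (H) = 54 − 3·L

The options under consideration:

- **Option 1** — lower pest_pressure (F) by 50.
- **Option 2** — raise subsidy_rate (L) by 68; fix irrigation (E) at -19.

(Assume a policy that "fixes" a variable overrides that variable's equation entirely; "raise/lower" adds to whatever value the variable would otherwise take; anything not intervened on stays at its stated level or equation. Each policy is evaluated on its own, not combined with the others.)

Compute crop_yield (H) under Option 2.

Option 2 (L + 68, E := -19):
  F = 21
  Y = 109
  E = -19
  Z = 121 − 109 = 12
  L = 94 + 5·(-19) + 12 (+68 from intervention) = 79
  H = 54 − 3·79 = -183

-183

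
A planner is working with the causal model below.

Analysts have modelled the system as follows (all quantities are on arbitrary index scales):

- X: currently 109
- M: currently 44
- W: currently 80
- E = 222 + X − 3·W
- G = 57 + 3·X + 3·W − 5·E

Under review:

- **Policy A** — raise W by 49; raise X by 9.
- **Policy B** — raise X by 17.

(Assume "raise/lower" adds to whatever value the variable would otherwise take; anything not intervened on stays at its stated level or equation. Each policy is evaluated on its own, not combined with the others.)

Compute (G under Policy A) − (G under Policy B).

Policy A (W + 49, X + 9):
  X = 109 + 9 = 118
  W = 80 + 49 = 129
  E = 222 + 118 − 3·129 = -47
  G = 57 + 3·118 + 3·129 − 5·(-47) = 1033
Policy B (X + 17):
  X = 109 + 17 = 126
  W = 80
  E = 222 + 126 − 3·80 = 108
  G = 57 + 3·126 + 3·80 − 5·108 = 135
G: 1033 − 135 = 898

898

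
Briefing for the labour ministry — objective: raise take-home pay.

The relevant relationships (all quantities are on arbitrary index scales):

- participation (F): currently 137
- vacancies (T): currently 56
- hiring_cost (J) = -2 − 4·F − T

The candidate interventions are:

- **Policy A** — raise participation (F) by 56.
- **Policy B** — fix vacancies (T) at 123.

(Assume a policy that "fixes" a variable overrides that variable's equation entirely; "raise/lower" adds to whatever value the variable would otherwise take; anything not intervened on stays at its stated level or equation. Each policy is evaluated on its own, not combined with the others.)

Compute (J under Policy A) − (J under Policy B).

Policy A (F + 56):
  F = 137 + 56 = 193
  T = 56
  J = -2 − 4·193 − 56 = -830
Policy B (T := 123):
  F = 137
  T = 123
  J = -2 − 4·137 − 123 = -673
J: -830 − (-673) = -157

-157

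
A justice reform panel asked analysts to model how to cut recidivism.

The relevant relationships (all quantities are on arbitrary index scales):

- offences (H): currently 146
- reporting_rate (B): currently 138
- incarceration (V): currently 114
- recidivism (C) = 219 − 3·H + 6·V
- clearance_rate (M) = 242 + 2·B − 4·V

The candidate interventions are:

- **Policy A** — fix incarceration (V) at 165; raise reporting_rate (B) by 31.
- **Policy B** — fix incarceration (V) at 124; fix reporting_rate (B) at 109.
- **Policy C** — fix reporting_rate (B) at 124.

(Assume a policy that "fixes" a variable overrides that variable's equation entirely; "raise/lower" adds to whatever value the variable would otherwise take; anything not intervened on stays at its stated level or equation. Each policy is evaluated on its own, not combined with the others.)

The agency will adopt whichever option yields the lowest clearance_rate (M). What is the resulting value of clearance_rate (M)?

-80

Policy A (V := 165, B + 31):
  B = 138 + 31 = 169
  V = 165
  M = 242 + 2·169 − 4·165 = -80
Policy B (V := 124, B := 109):
  B = 109
  V = 124
  M = 242 + 2·109 − 4·124 = -36
Policy C (B := 124):
  B = 124
  V = 114
  M = 242 + 2·124 − 4·114 = 34
Comparing — Policy A: M=-80, Policy B: M=-36, Policy C: M=34. Lowest is -80 (Policy A).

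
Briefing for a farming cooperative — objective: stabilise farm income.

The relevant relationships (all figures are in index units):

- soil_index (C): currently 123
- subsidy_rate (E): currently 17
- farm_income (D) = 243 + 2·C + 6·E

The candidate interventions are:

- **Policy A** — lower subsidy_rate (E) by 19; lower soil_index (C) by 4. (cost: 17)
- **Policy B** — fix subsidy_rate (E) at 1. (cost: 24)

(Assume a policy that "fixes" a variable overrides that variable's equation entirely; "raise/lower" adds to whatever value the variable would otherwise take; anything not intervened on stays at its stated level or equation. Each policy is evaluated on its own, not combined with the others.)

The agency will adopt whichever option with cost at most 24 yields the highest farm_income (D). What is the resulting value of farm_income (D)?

Policy A (E − 19, C − 4):
  C = 123 − 4 = 119
  E = 17 − 19 = -2
  D = 243 + 2·119 + 6·(-2) = 469
Policy B (E := 1):
  C = 123
  E = 1
  D = 243 + 2·123 + 6·1 = 495
Comparing — Policy A: D=469, Policy B: D=495. Highest is 495 (Policy B).

495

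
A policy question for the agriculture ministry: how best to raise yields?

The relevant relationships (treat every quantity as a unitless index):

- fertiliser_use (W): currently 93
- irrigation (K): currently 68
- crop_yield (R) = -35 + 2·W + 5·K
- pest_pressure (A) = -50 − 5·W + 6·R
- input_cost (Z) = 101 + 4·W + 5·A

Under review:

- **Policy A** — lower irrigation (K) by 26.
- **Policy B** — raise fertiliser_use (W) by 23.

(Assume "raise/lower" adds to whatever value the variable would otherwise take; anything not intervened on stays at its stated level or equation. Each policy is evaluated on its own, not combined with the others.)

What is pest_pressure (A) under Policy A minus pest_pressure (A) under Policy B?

Policy A (K − 26):
  W = 93
  K = 68 − 26 = 42
  R = -35 + 2·93 + 5·42 = 361
  A = -50 − 5·93 + 6·361 = 1651
Policy B (W + 23):
  W = 93 + 23 = 116
  K = 68
  R = -35 + 2·116 + 5·68 = 537
  A = -50 − 5·116 + 6·537 = 2592
A: 1651 − 2592 = -941

-941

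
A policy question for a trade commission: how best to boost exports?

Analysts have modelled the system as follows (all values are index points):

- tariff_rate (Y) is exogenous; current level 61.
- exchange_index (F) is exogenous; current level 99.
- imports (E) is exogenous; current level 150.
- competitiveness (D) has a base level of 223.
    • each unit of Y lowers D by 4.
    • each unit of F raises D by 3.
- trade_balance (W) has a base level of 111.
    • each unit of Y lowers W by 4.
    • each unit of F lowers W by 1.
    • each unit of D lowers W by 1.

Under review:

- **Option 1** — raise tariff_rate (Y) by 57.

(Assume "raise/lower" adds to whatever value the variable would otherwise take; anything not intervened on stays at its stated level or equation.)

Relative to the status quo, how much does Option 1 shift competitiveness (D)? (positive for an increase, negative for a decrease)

Baseline:
  Y = 61
  F = 99
  D = 223 − 4·61 + 3·99 = 276
Option 1 (Y + 57):
  Y = 61 + 57 = 118
  F = 99
  D = 223 − 4·118 + 3·99 = 48
Change in D: 48 − 276 = -228

-228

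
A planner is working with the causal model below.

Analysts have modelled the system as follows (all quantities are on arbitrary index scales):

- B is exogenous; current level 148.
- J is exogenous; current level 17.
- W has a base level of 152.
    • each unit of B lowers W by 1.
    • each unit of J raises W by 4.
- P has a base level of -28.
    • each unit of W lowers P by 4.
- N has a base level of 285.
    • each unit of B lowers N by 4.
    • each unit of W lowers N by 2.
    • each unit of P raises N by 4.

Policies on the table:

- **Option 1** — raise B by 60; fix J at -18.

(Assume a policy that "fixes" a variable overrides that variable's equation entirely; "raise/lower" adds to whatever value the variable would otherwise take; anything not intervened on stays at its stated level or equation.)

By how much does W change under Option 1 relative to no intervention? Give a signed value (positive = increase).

-200

Baseline:
  B = 148
  J = 17
  W = 152 − 148 + 4·17 = 72
Option 1 (B + 60, J := -18):
  B = 148 + 60 = 208
  J = -18
  W = 152 − 208 + 4·(-18) = -128
Change in W: -128 − 72 = -200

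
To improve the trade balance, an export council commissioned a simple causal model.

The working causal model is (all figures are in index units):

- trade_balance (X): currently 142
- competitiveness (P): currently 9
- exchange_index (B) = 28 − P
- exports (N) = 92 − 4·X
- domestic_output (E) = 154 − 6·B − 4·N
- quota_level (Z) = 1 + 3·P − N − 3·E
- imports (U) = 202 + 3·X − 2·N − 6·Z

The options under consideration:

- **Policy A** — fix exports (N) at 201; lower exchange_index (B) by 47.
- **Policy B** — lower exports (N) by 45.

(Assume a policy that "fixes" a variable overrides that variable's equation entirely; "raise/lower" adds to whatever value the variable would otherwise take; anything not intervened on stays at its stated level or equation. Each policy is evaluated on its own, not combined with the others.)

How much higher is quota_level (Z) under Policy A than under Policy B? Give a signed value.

Policy A (N := 201, B − 47):
  X = 142
  P = 9
  B = 28 − 9 (−47 from intervention) = -28
  N = 201
  E = 154 − 6·(-28) − 4·201 = -482
  Z = 1 + 3·9 − 201 − 3·(-482) = 1273
Policy B (N − 45):
  X = 142
  P = 9
  B = 28 − 9 = 19
  N = 92 − 4·142 (−45 from intervention) = -521
  E = 154 − 6·19 − 4·(-521) = 2124
  Z = 1 + 3·9 − (-521) − 3·2124 = -5823
Z: 1273 − (-5823) = 7096

7096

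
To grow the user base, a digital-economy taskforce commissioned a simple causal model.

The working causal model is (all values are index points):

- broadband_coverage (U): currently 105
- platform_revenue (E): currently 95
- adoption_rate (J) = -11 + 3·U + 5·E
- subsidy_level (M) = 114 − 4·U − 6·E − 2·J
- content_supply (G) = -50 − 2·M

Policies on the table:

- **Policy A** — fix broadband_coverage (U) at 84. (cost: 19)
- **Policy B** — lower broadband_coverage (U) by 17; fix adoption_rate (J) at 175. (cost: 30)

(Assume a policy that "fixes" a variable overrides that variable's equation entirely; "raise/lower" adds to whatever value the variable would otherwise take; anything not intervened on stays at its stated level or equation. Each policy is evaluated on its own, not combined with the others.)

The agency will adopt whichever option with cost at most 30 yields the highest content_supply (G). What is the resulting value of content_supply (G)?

4398

Policy A (U := 84):
  U = 84
  E = 95
  J = -11 + 3·84 + 5·95 = 716
  M = 114 − 4·84 − 6·95 − 2·716 = -2224
  G = -50 − 2·(-2224) = 4398
Policy B (U − 17, J := 175):
  U = 105 − 17 = 88
  E = 95
  J = 175
  M = 114 − 4·88 − 6·95 − 2·175 = -1158
  G = -50 − 2·(-1158) = 2266
Comparing — Policy A: G=4398, Policy B: G=2266. Highest is 4398 (Policy A).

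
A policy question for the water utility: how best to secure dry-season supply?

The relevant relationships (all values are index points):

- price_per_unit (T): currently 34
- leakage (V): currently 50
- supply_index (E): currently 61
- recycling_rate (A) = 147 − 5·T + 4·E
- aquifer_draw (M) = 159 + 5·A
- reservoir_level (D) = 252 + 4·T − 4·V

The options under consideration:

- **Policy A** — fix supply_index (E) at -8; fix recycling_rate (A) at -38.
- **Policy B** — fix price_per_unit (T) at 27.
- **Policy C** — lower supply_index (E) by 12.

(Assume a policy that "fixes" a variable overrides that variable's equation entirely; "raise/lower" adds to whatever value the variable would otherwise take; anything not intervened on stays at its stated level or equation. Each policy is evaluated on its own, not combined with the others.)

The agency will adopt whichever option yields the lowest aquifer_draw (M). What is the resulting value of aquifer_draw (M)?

Policy A (E := -8, A := -38):
  T = 34
  E = -8
  A = -38
  M = 159 + 5·(-38) = -31
Policy B (T := 27):
  T = 27
  E = 61
  A = 147 − 5·27 + 4·61 = 256
  M = 159 + 5·256 = 1439
Policy C (E − 12):
  T = 34
  E = 61 − 12 = 49
  A = 147 − 5·34 + 4·49 = 173
  M = 159 + 5·173 = 1024
Comparing — Policy A: M=-31, Policy B: M=1439, Policy C: M=1024. Lowest is -31 (Policy A).

-31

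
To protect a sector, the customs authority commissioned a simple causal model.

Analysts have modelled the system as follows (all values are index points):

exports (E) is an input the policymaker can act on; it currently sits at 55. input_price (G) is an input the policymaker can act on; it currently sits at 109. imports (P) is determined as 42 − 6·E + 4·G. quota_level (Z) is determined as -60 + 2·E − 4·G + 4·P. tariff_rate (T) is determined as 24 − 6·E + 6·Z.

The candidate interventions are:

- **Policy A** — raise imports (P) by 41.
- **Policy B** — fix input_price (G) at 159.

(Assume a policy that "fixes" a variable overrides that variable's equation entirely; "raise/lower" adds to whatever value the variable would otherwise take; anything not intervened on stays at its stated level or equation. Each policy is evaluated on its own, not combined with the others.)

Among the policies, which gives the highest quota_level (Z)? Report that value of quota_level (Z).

806

Policy A (P + 41):
  E = 55
  G = 109
  P = 42 − 6·55 + 4·109 (+41 from intervention) = 189
  Z = -60 + 2·55 − 4·109 + 4·189 = 370
Policy B (G := 159):
  E = 55
  G = 159
  P = 42 − 6·55 + 4·159 = 348
  Z = -60 + 2·55 − 4·159 + 4·348 = 806
Comparing — Policy A: Z=370, Policy B: Z=806. Highest is 806 (Policy B).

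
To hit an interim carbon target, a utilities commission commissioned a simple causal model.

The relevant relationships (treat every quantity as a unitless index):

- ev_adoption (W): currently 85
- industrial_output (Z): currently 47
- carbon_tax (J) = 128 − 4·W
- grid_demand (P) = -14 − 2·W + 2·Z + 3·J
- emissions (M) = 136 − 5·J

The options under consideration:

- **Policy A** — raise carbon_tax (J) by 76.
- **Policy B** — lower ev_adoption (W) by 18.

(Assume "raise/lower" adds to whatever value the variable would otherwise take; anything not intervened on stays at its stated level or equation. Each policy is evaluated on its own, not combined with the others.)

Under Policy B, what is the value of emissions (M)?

Policy B (W − 18):
  W = 85 − 18 = 67
  J = 128 − 4·67 = -140
  M = 136 − 5·(-140) = 836

836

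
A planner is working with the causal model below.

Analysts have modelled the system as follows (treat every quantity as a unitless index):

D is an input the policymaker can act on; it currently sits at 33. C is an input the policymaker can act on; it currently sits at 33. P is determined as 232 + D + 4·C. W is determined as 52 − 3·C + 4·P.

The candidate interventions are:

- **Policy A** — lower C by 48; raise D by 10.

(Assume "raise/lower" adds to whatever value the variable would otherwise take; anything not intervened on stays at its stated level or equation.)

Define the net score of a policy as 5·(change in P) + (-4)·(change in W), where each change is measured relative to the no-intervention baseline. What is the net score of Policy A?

1426

Baseline:
  D = 33
  C = 33
  P = 232 + 33 + 4·33 = 397
  W = 52 − 3·33 + 4·397 = 1541
Policy A (C − 48, D + 10):
  D = 33 + 10 = 43
  C = 33 − 48 = -15
  P = 232 + 43 + 4·(-15) = 215
  W = 52 − 3·(-15) + 4·215 = 957
ΔP = 215 − 397 = -182; ΔW = 957 − 1541 = -584
Score = 5·(-182) + (-4)·(-584) = 1426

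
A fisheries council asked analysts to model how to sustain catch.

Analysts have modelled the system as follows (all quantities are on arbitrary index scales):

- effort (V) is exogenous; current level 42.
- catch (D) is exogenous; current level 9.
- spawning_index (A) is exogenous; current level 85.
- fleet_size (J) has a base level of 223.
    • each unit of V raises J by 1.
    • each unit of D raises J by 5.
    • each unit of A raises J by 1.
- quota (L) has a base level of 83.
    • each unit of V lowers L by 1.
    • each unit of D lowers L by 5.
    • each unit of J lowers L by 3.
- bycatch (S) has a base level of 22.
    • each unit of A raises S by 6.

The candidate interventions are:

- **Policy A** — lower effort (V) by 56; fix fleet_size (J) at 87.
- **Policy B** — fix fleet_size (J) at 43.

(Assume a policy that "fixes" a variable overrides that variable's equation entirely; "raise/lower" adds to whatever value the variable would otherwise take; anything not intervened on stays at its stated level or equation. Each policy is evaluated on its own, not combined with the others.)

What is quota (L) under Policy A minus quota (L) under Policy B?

Policy A (V − 56, J := 87):
  V = 42 − 56 = -14
  D = 9
  A = 85
  J = 87
  L = 83 − (-14) − 5·9 − 3·87 = -209
Policy B (J := 43):
  V = 42
  D = 9
  A = 85
  J = 43
  L = 83 − 42 − 5·9 − 3·43 = -133
L: -209 − (-133) = -76

-76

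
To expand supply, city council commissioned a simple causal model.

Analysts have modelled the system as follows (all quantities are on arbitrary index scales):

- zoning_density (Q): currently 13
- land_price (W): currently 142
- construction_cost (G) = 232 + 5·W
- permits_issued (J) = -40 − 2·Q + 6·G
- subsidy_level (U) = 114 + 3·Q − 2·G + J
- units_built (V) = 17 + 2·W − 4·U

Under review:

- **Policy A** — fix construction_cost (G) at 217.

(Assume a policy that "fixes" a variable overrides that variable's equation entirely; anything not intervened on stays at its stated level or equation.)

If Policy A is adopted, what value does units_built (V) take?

-3519

Policy A (G := 217):
  Q = 13
  W = 142
  G = 217
  J = -40 − 2·13 + 6·217 = 1236
  U = 114 + 3·13 − 2·217 + 1236 = 955
  V = 17 + 2·142 − 4·955 = -3519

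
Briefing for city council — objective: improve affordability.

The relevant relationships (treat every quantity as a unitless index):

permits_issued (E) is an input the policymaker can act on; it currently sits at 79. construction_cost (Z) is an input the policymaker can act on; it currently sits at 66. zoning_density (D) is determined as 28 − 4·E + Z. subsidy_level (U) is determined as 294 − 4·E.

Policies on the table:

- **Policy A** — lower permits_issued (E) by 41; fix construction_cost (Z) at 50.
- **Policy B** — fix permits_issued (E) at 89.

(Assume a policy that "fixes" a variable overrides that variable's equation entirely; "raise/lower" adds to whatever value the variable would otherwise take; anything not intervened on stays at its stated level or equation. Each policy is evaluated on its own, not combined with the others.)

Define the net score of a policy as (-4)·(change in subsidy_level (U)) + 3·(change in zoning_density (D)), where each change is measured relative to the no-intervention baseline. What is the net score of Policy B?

40

Baseline:
  E = 79
  Z = 66
  D = 28 − 4·79 + 66 = -222
  U = 294 − 4·79 = -22
Policy B (E := 89):
  E = 89
  Z = 66
  D = 28 − 4·89 + 66 = -262
  U = 294 − 4·89 = -62
ΔU = -62 − (-22) = -40; ΔD = -262 − (-222) = -40
Score = (-4)·(-40) + 3·(-40) = 40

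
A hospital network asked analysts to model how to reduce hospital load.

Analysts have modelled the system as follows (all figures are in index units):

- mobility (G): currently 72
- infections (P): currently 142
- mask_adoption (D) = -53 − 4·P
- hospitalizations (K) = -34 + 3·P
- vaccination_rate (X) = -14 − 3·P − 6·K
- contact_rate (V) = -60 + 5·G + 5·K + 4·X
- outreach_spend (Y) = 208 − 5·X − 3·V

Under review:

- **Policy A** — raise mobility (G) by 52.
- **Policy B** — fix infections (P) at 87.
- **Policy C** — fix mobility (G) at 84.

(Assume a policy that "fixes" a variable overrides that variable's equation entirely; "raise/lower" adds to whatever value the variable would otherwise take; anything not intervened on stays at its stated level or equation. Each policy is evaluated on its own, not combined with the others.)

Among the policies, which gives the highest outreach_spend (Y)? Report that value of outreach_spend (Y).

40712

Policy A (G + 52):
  G = 72 + 52 = 124
  P = 142
  K = -34 + 3·142 = 392
  X = -14 − 3·142 − 6·392 = -2792
  V = -60 + 5·124 + 5·392 + 4·(-2792) = -8648
  Y = 208 − 5·(-2792) − 3·(-8648) = 40112
Policy B (P := 87):
  G = 72
  P = 87
  K = -34 + 3·87 = 227
  X = -14 − 3·87 − 6·227 = -1637
  V = -60 + 5·72 + 5·227 + 4·(-1637) = -5113
  Y = 208 − 5·(-1637) − 3·(-5113) = 23732
Policy C (G := 84):
  G = 84
  P = 142
  K = -34 + 3·142 = 392
  X = -14 − 3·142 − 6·392 = -2792
  V = -60 + 5·84 + 5·392 + 4·(-2792) = -8848
  Y = 208 − 5·(-2792) − 3·(-8848) = 40712
Comparing — Policy A: Y=40112, Policy B: Y=23732, Policy C: Y=40712. Highest is 40712 (Policy C).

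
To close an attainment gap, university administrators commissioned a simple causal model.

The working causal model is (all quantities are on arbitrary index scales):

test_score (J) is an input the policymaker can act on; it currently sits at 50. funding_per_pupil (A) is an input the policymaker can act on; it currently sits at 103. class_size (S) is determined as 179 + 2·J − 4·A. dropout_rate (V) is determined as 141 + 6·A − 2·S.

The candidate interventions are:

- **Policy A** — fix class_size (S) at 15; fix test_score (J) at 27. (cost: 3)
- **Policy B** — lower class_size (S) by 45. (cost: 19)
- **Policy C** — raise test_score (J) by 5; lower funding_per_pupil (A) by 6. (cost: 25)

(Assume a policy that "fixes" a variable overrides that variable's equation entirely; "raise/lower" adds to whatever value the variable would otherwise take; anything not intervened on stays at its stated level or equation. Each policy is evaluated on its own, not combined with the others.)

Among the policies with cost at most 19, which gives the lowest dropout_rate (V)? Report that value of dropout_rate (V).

Policy A (S := 15, J := 27):
  J = 27
  A = 103
  S = 15
  V = 141 + 6·103 − 2·15 = 729
Policy B (S − 45):
  J = 50
  A = 103
  S = 179 + 2·50 − 4·103 (−45 from intervention) = -178
  V = 141 + 6·103 − 2·(-178) = 1115
Comparing — Policy A: V=729, Policy B: V=1115. Lowest is 729 (Policy A).

729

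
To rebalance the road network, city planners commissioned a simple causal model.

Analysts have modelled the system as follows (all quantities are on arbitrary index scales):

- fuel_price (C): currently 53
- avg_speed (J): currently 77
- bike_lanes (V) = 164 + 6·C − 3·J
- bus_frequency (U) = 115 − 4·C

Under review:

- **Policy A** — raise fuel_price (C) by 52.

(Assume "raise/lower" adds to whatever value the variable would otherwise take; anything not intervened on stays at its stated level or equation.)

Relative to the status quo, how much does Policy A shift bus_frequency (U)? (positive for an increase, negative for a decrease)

-208

Baseline:
  C = 53
  U = 115 − 4·53 = -97
Policy A (C + 52):
  C = 53 + 52 = 105
  U = 115 − 4·105 = -305
Change in U: -305 − (-97) = -208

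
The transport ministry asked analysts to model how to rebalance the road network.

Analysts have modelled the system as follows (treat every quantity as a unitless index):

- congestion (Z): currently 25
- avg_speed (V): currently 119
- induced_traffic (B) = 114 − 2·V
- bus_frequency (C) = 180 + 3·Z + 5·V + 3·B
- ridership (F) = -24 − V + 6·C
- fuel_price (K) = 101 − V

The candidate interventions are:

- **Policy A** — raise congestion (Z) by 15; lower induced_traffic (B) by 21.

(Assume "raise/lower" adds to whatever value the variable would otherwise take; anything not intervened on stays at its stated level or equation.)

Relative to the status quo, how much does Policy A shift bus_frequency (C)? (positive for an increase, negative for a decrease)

-18

Baseline:
  Z = 25
  V = 119
  B = 114 − 2·119 = -124
  C = 180 + 3·25 + 5·119 + 3·(-124) = 478
Policy A (Z + 15, B − 21):
  Z = 25 + 15 = 40
  V = 119
  B = 114 − 2·119 (−21 from intervention) = -145
  C = 180 + 3·40 + 5·119 + 3·(-145) = 460
Change in C: 460 − 478 = -18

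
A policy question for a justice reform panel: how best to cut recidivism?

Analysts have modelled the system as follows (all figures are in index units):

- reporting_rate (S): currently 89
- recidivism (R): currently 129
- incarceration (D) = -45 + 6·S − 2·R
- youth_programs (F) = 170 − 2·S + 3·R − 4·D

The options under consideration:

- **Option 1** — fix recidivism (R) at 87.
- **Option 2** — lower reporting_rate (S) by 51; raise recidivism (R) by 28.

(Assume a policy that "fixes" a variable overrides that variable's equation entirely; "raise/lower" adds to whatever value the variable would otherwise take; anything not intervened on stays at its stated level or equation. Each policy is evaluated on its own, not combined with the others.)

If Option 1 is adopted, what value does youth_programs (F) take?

Option 1 (R := 87):
  S = 89
  R = 87
  D = -45 + 6·89 − 2·87 = 315
  F = 170 − 2·89 + 3·87 − 4·315 = -1007

-1007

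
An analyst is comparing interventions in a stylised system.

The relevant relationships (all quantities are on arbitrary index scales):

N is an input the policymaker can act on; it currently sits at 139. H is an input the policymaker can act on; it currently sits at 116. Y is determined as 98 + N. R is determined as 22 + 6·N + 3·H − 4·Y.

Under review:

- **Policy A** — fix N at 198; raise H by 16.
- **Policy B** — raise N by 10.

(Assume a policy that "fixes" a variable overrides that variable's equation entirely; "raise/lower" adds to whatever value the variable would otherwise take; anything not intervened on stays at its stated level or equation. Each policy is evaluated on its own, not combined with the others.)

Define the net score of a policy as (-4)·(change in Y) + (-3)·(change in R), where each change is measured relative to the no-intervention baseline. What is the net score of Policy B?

-100

Baseline:
  N = 139
  H = 116
  Y = 98 + 139 = 237
  R = 22 + 6·139 + 3·116 − 4·237 = 256
Policy B (N + 10):
  N = 139 + 10 = 149
  H = 116
  Y = 98 + 149 = 247
  R = 22 + 6·149 + 3·116 − 4·247 = 276
ΔY = 247 − 237 = 10; ΔR = 276 − 256 = 20
Score = (-4)·10 + (-3)·20 = -100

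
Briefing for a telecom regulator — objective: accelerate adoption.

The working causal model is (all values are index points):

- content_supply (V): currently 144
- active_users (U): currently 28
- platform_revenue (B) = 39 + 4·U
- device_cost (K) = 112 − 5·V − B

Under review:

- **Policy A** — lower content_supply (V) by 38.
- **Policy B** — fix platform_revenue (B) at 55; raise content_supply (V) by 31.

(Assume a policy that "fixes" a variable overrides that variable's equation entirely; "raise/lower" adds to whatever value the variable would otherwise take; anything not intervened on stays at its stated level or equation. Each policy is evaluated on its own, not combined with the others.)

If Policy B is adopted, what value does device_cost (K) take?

-818

Policy B (B := 55, V + 31):
  V = 144 + 31 = 175
  U = 28
  B = 55
  K = 112 − 5·175 − 55 = -818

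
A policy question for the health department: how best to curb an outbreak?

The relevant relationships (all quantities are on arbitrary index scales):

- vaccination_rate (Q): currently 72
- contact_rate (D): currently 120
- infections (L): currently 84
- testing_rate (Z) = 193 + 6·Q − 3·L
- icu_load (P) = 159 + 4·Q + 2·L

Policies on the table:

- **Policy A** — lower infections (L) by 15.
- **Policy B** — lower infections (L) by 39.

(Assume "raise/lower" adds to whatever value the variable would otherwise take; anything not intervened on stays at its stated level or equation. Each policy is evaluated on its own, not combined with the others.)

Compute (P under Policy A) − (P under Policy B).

Policy A (L − 15):
  Q = 72
  L = 84 − 15 = 69
  P = 159 + 4·72 + 2·69 = 585
Policy B (L − 39):
  Q = 72
  L = 84 − 39 = 45
  P = 159 + 4·72 + 2·45 = 537
P: 585 − 537 = 48

48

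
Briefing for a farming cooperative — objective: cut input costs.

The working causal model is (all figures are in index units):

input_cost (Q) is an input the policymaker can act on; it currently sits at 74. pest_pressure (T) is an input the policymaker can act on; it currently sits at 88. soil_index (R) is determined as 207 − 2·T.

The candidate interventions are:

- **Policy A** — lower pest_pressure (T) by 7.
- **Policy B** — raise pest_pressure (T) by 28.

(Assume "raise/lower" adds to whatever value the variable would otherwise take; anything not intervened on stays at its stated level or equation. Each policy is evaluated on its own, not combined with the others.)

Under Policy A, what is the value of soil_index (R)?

45

Policy A (T − 7):
  T = 88 − 7 = 81
  R = 207 − 2·81 = 45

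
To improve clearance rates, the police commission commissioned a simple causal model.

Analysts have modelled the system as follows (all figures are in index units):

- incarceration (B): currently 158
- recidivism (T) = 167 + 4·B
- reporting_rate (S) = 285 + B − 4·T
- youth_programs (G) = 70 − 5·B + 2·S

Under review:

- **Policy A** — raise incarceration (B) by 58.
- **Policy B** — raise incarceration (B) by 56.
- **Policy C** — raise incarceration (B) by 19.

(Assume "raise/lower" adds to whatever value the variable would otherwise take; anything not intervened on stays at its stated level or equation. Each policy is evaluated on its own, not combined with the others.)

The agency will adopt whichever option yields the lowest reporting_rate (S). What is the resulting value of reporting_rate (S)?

Policy A (B + 58):
  B = 158 + 58 = 216
  T = 167 + 4·216 = 1031
  S = 285 + 216 − 4·1031 = -3623
Policy B (B + 56):
  B = 158 + 56 = 214
  T = 167 + 4·214 = 1023
  S = 285 + 214 − 4·1023 = -3593
Policy C (B + 19):
  B = 158 + 19 = 177
  T = 167 + 4·177 = 875
  S = 285 + 177 − 4·875 = -3038
Comparing — Policy A: S=-3623, Policy B: S=-3593, Policy C: S=-3038. Lowest is -3623 (Policy A).

-3623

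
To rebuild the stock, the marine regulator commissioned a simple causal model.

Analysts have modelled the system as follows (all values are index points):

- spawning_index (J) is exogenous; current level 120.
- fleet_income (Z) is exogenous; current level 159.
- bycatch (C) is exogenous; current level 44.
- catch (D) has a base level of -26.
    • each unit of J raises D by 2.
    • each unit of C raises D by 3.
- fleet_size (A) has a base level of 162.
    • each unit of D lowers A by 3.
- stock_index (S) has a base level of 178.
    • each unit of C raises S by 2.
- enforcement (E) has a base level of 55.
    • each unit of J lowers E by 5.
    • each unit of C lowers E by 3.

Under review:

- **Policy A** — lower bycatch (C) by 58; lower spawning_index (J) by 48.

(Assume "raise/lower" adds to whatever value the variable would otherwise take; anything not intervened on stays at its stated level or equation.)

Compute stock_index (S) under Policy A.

150

Policy A (C − 58, J − 48):
  C = 44 − 58 = -14
  S = 178 + 2·(-14) = 150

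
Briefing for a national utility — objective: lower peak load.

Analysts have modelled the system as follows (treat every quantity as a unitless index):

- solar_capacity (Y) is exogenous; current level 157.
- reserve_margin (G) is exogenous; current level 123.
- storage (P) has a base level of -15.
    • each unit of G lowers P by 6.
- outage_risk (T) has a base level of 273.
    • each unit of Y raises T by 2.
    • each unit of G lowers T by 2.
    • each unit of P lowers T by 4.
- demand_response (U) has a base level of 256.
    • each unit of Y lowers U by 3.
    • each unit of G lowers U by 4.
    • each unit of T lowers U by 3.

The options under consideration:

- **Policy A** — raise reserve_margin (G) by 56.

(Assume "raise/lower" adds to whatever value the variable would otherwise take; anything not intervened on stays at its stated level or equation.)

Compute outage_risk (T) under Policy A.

4585

Policy A (G + 56):
  Y = 157
  G = 123 + 56 = 179
  P = -15 − 6·179 = -1089
  T = 273 + 2·157 − 2·179 − 4·(-1089) = 4585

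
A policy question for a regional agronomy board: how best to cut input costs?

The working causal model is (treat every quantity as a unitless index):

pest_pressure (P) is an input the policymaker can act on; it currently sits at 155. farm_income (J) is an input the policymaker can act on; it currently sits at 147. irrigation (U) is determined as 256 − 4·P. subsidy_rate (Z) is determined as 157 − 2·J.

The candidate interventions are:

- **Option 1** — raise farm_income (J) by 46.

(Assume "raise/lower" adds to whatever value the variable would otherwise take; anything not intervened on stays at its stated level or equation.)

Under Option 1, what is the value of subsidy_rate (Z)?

Option 1 (J + 46):
  J = 147 + 46 = 193
  Z = 157 − 2·193 = -229

-229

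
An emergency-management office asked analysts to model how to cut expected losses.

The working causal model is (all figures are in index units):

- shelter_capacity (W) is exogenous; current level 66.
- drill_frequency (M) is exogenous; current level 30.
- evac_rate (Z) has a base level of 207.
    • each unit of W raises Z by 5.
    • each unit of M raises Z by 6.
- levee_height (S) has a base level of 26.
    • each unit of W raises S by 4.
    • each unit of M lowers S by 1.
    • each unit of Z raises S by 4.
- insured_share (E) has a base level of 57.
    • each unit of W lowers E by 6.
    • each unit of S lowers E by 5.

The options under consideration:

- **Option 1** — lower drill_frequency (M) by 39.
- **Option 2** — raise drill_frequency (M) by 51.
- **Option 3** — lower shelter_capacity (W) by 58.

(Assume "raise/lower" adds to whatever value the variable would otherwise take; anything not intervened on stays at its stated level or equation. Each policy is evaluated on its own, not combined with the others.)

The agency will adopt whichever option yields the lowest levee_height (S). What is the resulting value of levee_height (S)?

Option 1 (M − 39):
  W = 66
  M = 30 − 39 = -9
  Z = 207 + 5·66 + 6·(-9) = 483
  S = 26 + 4·66 − (-9) + 4·483 = 2231
Option 2 (M + 51):
  W = 66
  M = 30 + 51 = 81
  Z = 207 + 5·66 + 6·81 = 1023
  S = 26 + 4·66 − 81 + 4·1023 = 4301
Option 3 (W − 58):
  W = 66 − 58 = 8
  M = 30
  Z = 207 + 5·8 + 6·30 = 427
  S = 26 + 4·8 − 30 + 4·427 = 1736
Comparing — Option 1: S=2231, Option 2: S=4301, Option 3: S=1736. Lowest is 1736 (Option 3).

1736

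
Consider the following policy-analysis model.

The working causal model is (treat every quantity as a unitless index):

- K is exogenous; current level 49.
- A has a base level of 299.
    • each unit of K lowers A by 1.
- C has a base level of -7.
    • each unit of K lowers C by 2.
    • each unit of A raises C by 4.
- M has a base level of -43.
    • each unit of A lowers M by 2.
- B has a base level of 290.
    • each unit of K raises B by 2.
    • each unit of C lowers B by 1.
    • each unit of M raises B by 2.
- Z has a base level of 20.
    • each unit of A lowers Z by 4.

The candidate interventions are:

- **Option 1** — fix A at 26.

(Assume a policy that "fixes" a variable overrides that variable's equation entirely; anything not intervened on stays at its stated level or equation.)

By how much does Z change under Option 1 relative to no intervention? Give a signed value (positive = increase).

Baseline:
  K = 49
  A = 299 − 49 = 250
  Z = 20 − 4·250 = -980
Option 1 (A := 26):
  K = 49
  A = 26
  Z = 20 − 4·26 = -84
Change in Z: -84 − (-980) = 896

896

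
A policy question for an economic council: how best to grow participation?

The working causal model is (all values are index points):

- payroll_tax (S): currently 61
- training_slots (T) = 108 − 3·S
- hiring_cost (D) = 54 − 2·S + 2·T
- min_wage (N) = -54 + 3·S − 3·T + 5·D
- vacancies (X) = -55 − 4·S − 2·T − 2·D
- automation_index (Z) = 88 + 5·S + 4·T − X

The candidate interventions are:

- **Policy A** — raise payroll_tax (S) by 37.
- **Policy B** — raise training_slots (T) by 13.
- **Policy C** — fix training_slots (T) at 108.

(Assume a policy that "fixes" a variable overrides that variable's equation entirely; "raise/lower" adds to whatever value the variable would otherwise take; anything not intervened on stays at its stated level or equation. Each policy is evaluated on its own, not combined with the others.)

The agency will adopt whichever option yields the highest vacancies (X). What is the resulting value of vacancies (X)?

953

Policy A (S + 37):
  S = 61 + 37 = 98
  T = 108 − 3·98 = -186
  D = 54 − 2·98 + 2·(-186) = -514
  X = -55 − 4·98 − 2·(-186) − 2·(-514) = 953
Policy B (T + 13):
  S = 61
  T = 108 − 3·61 (+13 from intervention) = -62
  D = 54 − 2·61 + 2·(-62) = -192
  X = -55 − 4·61 − 2·(-62) − 2·(-192) = 209
Policy C (T := 108):
  S = 61
  T = 108
  D = 54 − 2·61 + 2·108 = 148
  X = -55 − 4·61 − 2·108 − 2·148 = -811
Comparing — Policy A: X=953, Policy B: X=209, Policy C: X=-811. Highest is 953 (Policy A).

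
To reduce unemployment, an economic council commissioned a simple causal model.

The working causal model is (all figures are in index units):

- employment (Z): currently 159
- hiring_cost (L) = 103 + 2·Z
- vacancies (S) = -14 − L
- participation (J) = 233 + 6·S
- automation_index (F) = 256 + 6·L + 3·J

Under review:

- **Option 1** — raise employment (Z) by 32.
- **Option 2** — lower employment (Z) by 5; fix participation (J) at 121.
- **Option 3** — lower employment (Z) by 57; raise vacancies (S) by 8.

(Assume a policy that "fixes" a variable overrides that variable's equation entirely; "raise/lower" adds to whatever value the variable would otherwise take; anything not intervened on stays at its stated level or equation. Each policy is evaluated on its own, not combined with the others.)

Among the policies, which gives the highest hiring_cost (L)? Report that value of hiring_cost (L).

485

Option 1 (Z + 32):
  Z = 159 + 32 = 191
  L = 103 + 2·191 = 485
Option 2 (Z − 5, J := 121):
  Z = 159 − 5 = 154
  L = 103 + 2·154 = 411
Option 3 (Z − 57, S + 8):
  Z = 159 − 57 = 102
  L = 103 + 2·102 = 307
Comparing — Option 1: L=485, Option 2: L=411, Option 3: L=307. Highest is 485 (Option 1).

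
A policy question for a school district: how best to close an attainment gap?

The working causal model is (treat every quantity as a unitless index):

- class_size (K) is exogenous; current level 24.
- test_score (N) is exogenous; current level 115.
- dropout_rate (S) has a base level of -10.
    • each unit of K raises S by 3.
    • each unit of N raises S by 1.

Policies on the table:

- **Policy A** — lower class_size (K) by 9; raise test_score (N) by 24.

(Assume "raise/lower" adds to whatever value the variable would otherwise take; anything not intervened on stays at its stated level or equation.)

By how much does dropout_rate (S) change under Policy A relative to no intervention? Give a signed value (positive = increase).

Baseline:
  K = 24
  N = 115
  S = -10 + 3·24 + 115 = 177
Policy A (K − 9, N + 24):
  K = 24 − 9 = 15
  N = 115 + 24 = 139
  S = -10 + 3·15 + 139 = 174
Change in S: 174 − 177 = -3

-3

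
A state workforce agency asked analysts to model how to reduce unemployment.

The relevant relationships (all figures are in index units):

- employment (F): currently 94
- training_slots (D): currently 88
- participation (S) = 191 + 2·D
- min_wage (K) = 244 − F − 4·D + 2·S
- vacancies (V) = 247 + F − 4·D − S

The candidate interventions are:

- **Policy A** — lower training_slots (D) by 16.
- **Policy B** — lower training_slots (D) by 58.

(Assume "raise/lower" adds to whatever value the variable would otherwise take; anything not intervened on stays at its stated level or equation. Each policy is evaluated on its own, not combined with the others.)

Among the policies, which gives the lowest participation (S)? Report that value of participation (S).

251

Policy A (D − 16):
  D = 88 − 16 = 72
  S = 191 + 2·72 = 335
Policy B (D − 58):
  D = 88 − 58 = 30
  S = 191 + 2·30 = 251
Comparing — Policy A: S=335, Policy B: S=251. Lowest is 251 (Policy B).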